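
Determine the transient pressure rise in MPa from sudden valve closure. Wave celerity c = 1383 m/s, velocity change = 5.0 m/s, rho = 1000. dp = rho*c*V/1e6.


dp = 1000 * 1383 * 5.0 / 1e6 = 6.9150 MPa


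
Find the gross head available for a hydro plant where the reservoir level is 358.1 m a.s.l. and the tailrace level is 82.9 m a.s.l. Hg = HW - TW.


Hg = 358.1 - 82.9 = 275.2000 m


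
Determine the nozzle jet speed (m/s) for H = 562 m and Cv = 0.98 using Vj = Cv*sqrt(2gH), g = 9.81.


Vj = 0.98 * sqrt(2*9.81*562) = 102.9067 m/s


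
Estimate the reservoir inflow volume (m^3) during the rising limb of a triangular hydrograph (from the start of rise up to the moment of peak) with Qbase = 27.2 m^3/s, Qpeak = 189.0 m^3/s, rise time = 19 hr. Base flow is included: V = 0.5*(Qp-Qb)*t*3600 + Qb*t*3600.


V = 0.5*(189.0 - 27.2)*19*3600 + 27.2*19*3600 = 7.3940e+06 m^3


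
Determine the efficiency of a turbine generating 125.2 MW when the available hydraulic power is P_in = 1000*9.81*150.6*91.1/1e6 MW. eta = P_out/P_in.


P_in = 1000 * 9.81 * 150.6 * 91.1 / 1e6 = 134.5899 MW
eta = 125.2 / 134.5899 = 0.9302


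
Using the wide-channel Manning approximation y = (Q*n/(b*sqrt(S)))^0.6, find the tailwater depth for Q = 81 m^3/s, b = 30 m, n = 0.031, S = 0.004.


y = (81 * 0.031 / (30 * 0.004^0.5))^0.6 = 1.1831 m


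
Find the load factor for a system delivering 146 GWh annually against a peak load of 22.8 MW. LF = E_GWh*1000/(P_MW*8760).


LF = 146 * 1000 / (22.8 * 8760) = 0.7310


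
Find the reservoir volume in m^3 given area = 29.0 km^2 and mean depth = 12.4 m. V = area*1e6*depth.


V = 29.0 * 1e6 * 12.4 = 3.5960e+08 m^3


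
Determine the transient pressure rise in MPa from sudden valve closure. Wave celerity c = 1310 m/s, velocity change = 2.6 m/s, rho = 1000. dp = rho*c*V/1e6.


dp = 1000 * 1310 * 2.6 / 1e6 = 3.4060 MPa


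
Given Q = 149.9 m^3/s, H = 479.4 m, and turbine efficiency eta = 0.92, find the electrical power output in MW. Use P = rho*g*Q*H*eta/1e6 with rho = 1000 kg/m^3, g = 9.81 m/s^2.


P = 1000 * 9.81 * 149.9 * 479.4 * 0.92 / 1e6 = 648.5695 MW


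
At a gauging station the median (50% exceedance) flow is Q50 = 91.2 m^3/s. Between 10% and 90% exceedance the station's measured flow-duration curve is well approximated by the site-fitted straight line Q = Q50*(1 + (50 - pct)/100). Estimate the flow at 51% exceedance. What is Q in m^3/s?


Q = 91.2 * (1 + (50 - 51)/100) = 90.2880 m^3/s


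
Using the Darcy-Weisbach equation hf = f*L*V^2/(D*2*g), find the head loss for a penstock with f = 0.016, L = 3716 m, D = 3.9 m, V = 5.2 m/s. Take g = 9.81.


hf = 0.016 * 3716 * 5.2^2 / (3.9 * 2 * 9.81) = 21.0106 m


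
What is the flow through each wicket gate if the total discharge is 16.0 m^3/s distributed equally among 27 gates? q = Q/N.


q = 16.0 / 27 = 0.5926 m^3/s


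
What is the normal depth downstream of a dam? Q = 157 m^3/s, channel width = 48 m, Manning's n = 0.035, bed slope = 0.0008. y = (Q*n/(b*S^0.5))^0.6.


y = (157 * 0.035 / (48 * 0.0008^0.5))^0.6 = 2.3137 m


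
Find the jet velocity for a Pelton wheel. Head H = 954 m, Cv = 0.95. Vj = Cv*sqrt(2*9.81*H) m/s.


Vj = 0.95 * sqrt(2*9.81*954) = 129.9712 m/s


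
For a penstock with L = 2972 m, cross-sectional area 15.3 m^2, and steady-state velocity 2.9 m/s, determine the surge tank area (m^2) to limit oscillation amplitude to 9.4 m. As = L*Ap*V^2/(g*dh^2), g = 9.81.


As = 2972 * 15.3 * 2.9^2 / (9.81 * 9.4^2) = 441.1756 m^2


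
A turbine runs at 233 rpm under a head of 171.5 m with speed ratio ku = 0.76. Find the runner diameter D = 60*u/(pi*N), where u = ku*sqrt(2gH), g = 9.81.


u = 0.76 * sqrt(2*9.81*171.5) = 44.0854 m/s
D = 60 * 44.0854 / (pi * 233) = 3.6136 m


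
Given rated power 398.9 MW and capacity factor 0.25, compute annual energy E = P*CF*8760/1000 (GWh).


E = 398.9 * 0.25 * 8760 / 1000 = 873.5910 GWh


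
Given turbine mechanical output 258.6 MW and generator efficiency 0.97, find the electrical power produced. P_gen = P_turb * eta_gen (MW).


P_gen = 258.6 * 0.97 = 250.8420 MW


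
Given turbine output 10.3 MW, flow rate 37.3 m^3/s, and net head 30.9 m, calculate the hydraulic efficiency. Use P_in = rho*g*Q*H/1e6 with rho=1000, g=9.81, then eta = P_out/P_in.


P_in = 1000 * 9.81 * 37.3 * 30.9 / 1e6 = 11.3067 MW
eta = 10.3 / 11.3067 = 0.9110


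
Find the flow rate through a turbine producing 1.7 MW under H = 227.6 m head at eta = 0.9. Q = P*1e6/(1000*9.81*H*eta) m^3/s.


Q = 1.7 * 1e6 / (1000 * 9.81 * 227.6 * 0.9) = 0.8460 m^3/s


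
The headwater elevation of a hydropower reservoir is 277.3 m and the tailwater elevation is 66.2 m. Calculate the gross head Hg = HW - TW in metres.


Hg = 277.3 - 66.2 = 211.1000 m


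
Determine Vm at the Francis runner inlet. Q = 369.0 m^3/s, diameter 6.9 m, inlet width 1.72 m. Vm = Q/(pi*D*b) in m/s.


Vm = 369.0 / (pi * 6.9 * 1.72) = 9.8969 m/s


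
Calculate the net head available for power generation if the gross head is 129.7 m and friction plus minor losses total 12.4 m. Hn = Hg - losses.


Hn = 129.7 - 12.4 = 117.3000 m


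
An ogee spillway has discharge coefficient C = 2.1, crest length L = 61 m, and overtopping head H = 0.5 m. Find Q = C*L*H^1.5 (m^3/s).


Q = 2.1 * 61 * 0.5^1.5 = 45.2902 m^3/s


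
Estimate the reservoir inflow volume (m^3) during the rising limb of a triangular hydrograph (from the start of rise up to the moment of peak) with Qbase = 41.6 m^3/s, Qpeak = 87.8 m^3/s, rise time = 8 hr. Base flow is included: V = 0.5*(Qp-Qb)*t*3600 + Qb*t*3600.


V = 0.5*(87.8 - 41.6)*8*3600 + 41.6*8*3600 = 1.8634e+06 m^3


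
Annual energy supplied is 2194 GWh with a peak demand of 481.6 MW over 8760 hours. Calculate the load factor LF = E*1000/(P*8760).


LF = 2194 * 1000 / (481.6 * 8760) = 0.5201


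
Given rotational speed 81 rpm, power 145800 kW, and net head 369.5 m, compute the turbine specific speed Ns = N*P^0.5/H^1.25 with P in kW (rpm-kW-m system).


Ns = 81 * 145800^0.5 / 369.5^1.25 = 19.0917


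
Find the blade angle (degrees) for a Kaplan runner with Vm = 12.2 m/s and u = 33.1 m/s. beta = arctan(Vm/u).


beta = arctan(12.2 / 33.1) = 20.2329 degrees


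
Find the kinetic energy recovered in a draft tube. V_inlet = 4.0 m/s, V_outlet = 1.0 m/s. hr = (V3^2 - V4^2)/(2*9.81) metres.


hr = (4.0^2 - 1.0^2) / (2*9.81) = 0.7645 m


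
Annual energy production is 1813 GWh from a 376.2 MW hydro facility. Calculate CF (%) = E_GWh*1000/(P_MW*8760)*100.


CF = 1813 * 1000 / (376.2 * 8760) * 100 = 55.0142 %


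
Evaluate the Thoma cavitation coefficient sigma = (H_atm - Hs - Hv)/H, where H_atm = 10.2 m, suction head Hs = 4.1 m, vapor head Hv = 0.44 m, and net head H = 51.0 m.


sigma = (10.2 - 4.1 - 0.44) / 51.0 = 0.1110


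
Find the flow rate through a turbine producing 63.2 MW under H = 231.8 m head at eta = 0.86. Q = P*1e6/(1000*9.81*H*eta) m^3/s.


Q = 63.2 * 1e6 / (1000 * 9.81 * 231.8 * 0.86) = 32.3174 m^3/s


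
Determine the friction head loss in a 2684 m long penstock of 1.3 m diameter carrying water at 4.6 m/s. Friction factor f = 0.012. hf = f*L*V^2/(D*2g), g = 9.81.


hf = 0.012 * 2684 * 4.6^2 / (1.3 * 2 * 9.81) = 26.7200 m


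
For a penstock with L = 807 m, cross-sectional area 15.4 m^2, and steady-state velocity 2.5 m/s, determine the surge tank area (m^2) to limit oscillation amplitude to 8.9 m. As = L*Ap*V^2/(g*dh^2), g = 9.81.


As = 807 * 15.4 * 2.5^2 / (9.81 * 8.9^2) = 99.9598 m^2


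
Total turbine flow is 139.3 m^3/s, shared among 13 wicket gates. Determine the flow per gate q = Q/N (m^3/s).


q = 139.3 / 13 = 10.7154 m^3/s


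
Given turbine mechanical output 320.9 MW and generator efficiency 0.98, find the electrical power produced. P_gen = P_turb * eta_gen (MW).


P_gen = 320.9 * 0.98 = 314.4820 MW


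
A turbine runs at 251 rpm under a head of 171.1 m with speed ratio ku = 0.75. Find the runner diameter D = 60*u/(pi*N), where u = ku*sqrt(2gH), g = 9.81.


u = 0.75 * sqrt(2*9.81*171.1) = 43.4546 m/s
D = 60 * 43.4546 / (pi * 251) = 3.3065 m


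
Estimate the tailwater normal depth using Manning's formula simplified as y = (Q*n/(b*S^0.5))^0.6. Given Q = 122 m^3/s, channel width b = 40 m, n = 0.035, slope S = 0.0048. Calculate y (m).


y = (122 * 0.035 / (40 * 0.0048^0.5))^0.6 = 1.2961 m


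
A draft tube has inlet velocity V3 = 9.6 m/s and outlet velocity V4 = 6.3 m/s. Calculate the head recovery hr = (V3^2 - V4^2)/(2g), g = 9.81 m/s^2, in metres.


hr = (9.6^2 - 6.3^2) / (2*9.81) = 2.6743 m


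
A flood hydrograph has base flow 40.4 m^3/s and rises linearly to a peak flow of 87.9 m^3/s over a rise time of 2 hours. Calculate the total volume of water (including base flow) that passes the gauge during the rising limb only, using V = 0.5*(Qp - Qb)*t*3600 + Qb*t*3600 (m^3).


V = 0.5*(87.9 - 40.4)*2*3600 + 40.4*2*3600 = 461880.0000 m^3


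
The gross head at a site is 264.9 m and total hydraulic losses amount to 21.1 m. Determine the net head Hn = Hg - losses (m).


Hn = 264.9 - 21.1 = 243.8000 m


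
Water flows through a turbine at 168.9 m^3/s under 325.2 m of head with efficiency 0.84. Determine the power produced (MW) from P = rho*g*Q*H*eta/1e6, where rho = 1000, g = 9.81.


P = 1000 * 9.81 * 168.9 * 325.2 * 0.84 / 1e6 = 452.6145 MW


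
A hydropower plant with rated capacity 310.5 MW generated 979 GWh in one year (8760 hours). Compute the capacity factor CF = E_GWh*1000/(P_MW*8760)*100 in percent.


CF = 979 * 1000 / (310.5 * 8760) * 100 = 35.9929 %


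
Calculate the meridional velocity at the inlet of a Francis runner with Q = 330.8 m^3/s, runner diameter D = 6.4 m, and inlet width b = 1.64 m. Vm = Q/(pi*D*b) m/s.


Vm = 330.8 / (pi * 6.4 * 1.64) = 10.0321 m/s


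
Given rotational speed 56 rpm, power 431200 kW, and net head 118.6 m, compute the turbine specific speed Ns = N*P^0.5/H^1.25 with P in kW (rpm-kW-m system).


Ns = 56 * 431200^0.5 / 118.6^1.25 = 93.9554


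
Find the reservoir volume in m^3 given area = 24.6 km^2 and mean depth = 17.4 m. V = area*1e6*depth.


V = 24.6 * 1e6 * 17.4 = 4.2804e+08 m^3


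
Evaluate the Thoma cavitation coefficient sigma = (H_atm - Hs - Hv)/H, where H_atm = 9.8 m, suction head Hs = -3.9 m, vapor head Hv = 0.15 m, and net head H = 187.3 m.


sigma = (9.8 - (-3.9) - 0.15) / 187.3 = 0.0723


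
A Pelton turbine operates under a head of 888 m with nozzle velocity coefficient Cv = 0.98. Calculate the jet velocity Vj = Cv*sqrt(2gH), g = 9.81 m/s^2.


Vj = 0.98 * sqrt(2*9.81*888) = 129.3547 m/s


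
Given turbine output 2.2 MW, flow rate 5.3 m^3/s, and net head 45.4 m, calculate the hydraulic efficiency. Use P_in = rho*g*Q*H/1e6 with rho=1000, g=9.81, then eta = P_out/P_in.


P_in = 1000 * 9.81 * 5.3 * 45.4 / 1e6 = 2.3605 MW
eta = 2.2 / 2.3605 = 0.9320


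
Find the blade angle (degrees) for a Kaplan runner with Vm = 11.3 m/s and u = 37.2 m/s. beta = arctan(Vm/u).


beta = arctan(11.3 / 37.2) = 16.8969 degrees


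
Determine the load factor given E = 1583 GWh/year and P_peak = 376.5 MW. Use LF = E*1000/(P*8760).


LF = 1583 * 1000 / (376.5 * 8760) = 0.4800


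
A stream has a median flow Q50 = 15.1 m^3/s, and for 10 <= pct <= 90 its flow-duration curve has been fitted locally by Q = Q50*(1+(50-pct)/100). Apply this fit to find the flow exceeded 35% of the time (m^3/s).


Q = 15.1 * (1 + (50 - 35)/100) = 17.3650 m^3/s


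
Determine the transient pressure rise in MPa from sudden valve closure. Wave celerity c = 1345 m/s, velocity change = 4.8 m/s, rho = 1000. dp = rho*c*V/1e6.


dp = 1000 * 1345 * 4.8 / 1e6 = 6.4560 MPa


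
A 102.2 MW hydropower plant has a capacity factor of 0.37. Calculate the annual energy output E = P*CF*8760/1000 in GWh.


E = 102.2 * 0.37 * 8760 / 1000 = 331.2506 GWh


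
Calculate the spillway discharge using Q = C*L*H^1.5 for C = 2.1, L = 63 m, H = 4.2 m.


Q = 2.1 * 63 * 4.2^1.5 = 1138.7641 m^3/s


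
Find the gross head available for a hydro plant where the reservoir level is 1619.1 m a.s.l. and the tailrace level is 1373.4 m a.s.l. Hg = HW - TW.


Hg = 1619.1 - 1373.4 = 245.7000 m


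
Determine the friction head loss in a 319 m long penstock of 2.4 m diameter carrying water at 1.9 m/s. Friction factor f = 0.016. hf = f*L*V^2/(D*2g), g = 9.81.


hf = 0.016 * 319 * 1.9^2 / (2.4 * 2 * 9.81) = 0.3913 m


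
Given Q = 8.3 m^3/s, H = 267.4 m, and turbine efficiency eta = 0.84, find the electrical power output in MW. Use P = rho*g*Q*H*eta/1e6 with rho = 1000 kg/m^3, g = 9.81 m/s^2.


P = 1000 * 9.81 * 8.3 * 267.4 * 0.84 / 1e6 = 18.2889 MW


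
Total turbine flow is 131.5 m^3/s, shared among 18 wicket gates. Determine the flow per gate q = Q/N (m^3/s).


q = 131.5 / 18 = 7.3056 m^3/s


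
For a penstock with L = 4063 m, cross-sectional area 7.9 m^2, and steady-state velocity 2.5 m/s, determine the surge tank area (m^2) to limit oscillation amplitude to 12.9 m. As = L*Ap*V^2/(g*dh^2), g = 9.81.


As = 4063 * 7.9 * 2.5^2 / (9.81 * 12.9^2) = 122.8869 m^2


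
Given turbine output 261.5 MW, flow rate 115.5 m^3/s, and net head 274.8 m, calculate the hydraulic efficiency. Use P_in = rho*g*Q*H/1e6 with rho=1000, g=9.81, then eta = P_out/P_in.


P_in = 1000 * 9.81 * 115.5 * 274.8 / 1e6 = 311.3635 MW
eta = 261.5 / 311.3635 = 0.8399


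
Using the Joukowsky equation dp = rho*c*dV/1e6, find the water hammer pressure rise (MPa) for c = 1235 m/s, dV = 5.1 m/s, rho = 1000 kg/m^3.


dp = 1000 * 1235 * 5.1 / 1e6 = 6.2985 MPa


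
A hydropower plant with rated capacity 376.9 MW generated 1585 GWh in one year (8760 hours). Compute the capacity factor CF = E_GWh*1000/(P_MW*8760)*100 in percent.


CF = 1585 * 1000 / (376.9 * 8760) * 100 = 48.0064 %


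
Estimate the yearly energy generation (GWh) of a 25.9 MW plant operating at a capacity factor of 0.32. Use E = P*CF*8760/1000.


E = 25.9 * 0.32 * 8760 / 1000 = 72.6029 GWh


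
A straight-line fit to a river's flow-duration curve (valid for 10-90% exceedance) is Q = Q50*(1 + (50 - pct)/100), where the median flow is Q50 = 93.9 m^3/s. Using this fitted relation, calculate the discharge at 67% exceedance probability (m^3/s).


Q = 93.9 * (1 + (50 - 67)/100) = 77.9370 m^3/s


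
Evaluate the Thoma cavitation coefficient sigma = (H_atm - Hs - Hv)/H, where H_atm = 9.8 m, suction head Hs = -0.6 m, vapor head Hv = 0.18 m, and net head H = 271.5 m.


sigma = (9.8 - (-0.6) - 0.18) / 271.5 = 0.0376


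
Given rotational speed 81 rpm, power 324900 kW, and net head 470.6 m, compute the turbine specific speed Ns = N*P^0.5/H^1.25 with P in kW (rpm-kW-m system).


Ns = 81 * 324900^0.5 / 470.6^1.25 = 21.0642


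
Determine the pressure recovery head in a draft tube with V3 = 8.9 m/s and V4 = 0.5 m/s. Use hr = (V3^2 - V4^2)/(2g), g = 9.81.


hr = (8.9^2 - 0.5^2) / (2*9.81) = 4.0245 m


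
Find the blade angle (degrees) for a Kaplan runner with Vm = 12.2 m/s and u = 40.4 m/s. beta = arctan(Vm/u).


beta = arctan(12.2 / 40.4) = 16.8033 degrees


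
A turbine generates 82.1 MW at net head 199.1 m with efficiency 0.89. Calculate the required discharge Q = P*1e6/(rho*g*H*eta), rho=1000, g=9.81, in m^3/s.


Q = 82.1 * 1e6 / (1000 * 9.81 * 199.1 * 0.89) = 47.2294 m^3/s


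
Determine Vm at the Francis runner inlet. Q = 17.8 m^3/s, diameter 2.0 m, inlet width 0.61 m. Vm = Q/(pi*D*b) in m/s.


Vm = 17.8 / (pi * 2.0 * 0.61) = 4.6442 m/s


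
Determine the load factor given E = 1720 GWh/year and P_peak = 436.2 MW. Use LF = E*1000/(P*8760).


LF = 1720 * 1000 / (436.2 * 8760) = 0.4501


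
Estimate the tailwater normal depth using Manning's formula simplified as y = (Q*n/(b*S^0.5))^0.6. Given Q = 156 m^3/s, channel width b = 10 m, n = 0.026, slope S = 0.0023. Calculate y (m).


y = (156 * 0.026 / (10 * 0.0023^0.5))^0.6 = 3.6003 m


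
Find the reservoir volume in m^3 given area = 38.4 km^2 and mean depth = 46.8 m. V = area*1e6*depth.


V = 38.4 * 1e6 * 46.8 = 1.7971e+09 m^3


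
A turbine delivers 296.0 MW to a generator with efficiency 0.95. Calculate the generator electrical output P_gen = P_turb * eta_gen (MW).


P_gen = 296.0 * 0.95 = 281.2000 MW


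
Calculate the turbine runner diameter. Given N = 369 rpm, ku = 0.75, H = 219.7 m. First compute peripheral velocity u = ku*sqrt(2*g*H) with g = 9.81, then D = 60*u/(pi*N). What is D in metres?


u = 0.75 * sqrt(2*9.81*219.7) = 49.2409 m/s
D = 60 * 49.2409 / (pi * 369) = 2.5486 m


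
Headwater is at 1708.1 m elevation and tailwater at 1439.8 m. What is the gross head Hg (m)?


Hg = 1708.1 - 1439.8 = 268.3000 m


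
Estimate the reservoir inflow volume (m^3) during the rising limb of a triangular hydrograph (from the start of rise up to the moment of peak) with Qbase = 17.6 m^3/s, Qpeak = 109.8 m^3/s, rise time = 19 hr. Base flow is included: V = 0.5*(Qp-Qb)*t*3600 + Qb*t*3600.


V = 0.5*(109.8 - 17.6)*19*3600 + 17.6*19*3600 = 4.3571e+06 m^3


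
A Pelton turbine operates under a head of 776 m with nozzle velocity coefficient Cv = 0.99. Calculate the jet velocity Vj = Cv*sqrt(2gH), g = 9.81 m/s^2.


Vj = 0.99 * sqrt(2*9.81*776) = 122.1562 m/s


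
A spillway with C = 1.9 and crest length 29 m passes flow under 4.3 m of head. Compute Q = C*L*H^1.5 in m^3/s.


Q = 1.9 * 29 * 4.3^1.5 = 491.3085 m^3/s


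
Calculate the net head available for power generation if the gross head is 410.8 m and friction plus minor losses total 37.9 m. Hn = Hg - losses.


Hn = 410.8 - 37.9 = 372.9000 m


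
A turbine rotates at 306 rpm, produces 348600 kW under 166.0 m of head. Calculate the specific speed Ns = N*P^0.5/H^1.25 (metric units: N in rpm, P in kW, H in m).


Ns = 306 * 348600^0.5 / 166.0^1.25 = 303.2145


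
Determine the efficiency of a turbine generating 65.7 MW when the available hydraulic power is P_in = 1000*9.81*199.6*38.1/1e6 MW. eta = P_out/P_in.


P_in = 1000 * 9.81 * 199.6 * 38.1 / 1e6 = 74.6027 MW
eta = 65.7 / 74.6027 = 0.8807


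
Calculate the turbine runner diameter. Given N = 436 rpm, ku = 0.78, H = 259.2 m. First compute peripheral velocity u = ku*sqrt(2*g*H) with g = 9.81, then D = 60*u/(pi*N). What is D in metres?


u = 0.78 * sqrt(2*9.81*259.2) = 55.6239 m/s
D = 60 * 55.6239 / (pi * 436) = 2.4366 m


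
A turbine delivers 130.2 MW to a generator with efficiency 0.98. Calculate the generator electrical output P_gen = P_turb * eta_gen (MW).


P_gen = 130.2 * 0.98 = 127.5960 MW


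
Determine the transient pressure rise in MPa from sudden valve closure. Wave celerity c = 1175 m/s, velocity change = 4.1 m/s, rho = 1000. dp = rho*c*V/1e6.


dp = 1000 * 1175 * 4.1 / 1e6 = 4.8175 MPa


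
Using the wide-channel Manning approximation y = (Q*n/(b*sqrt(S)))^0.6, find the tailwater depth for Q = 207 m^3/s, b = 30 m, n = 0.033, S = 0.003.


y = (207 * 0.033 / (30 * 0.003^0.5))^0.6 = 2.3512 m


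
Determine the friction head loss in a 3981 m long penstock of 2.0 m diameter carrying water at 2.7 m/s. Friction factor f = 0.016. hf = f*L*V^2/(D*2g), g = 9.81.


hf = 0.016 * 3981 * 2.7^2 / (2.0 * 2 * 9.81) = 11.8334 m


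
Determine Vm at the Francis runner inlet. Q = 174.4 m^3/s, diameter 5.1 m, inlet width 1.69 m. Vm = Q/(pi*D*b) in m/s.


Vm = 174.4 / (pi * 5.1 * 1.69) = 6.4408 m/s


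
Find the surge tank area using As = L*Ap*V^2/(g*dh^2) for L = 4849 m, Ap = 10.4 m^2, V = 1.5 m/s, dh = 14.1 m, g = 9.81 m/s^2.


As = 4849 * 10.4 * 1.5^2 / (9.81 * 14.1^2) = 58.1783 m^2


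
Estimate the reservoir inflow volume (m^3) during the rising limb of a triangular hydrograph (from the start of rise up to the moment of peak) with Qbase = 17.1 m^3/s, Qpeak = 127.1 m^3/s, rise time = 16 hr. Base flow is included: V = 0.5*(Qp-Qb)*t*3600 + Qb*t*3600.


V = 0.5*(127.1 - 17.1)*16*3600 + 17.1*16*3600 = 4.1530e+06 m^3


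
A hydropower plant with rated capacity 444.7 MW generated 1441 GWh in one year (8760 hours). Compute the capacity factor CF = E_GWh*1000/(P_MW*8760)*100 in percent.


CF = 1441 * 1000 / (444.7 * 8760) * 100 = 36.9907 %


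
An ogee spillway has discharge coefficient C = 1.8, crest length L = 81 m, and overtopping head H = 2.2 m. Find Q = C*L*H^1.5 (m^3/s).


Q = 1.8 * 81 * 2.2^1.5 = 475.7640 m^3/s


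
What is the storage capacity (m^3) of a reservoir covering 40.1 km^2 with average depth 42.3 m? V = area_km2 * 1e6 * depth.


V = 40.1 * 1e6 * 42.3 = 1.6962e+09 m^3


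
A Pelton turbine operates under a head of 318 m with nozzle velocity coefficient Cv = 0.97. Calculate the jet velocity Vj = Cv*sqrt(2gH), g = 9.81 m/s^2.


Vj = 0.97 * sqrt(2*9.81*318) = 76.6187 m/s


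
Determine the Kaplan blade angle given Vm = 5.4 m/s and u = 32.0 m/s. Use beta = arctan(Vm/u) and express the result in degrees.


beta = arctan(5.4 / 32.0) = 9.5784 degrees


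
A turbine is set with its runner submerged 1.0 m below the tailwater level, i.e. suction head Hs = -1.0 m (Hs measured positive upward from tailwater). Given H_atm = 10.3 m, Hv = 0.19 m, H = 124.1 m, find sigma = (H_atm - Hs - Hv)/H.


sigma = (10.3 - (-1.0) - 0.19) / 124.1 = 0.0895


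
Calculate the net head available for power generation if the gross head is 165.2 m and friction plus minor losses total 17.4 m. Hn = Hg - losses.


Hn = 165.2 - 17.4 = 147.8000 m


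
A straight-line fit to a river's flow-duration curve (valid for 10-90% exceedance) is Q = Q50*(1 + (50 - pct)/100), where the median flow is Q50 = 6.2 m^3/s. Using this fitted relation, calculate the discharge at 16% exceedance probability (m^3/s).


Q = 6.2 * (1 + (50 - 16)/100) = 8.3080 m^3/s


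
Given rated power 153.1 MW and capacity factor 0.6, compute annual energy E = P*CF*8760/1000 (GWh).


E = 153.1 * 0.6 * 8760 / 1000 = 804.6936 GWh


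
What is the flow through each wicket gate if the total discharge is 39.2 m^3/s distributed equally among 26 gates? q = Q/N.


q = 39.2 / 26 = 1.5077 m^3/s


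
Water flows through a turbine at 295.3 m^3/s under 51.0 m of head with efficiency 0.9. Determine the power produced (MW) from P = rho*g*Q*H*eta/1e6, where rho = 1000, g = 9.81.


P = 1000 * 9.81 * 295.3 * 51.0 * 0.9 / 1e6 = 132.9674 MW


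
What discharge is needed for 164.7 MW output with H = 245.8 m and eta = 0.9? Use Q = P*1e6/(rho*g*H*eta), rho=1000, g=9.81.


Q = 164.7 * 1e6 / (1000 * 9.81 * 245.8 * 0.9) = 75.8927 m^3/s


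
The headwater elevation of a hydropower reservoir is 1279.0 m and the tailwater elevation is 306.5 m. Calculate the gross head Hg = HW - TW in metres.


Hg = 1279.0 - 306.5 = 972.5000 m


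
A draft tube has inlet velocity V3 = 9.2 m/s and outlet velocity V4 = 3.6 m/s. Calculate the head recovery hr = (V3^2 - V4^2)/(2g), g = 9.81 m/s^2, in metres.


hr = (9.2^2 - 3.6^2) / (2*9.81) = 3.6534 m


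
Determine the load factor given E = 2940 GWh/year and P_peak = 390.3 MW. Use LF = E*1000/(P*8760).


LF = 2940 * 1000 / (390.3 * 8760) = 0.8599


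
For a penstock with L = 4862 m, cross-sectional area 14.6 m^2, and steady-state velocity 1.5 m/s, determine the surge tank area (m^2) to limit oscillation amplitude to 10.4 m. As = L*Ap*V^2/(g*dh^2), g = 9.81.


As = 4862 * 14.6 * 1.5^2 / (9.81 * 10.4^2) = 150.5271 m^2


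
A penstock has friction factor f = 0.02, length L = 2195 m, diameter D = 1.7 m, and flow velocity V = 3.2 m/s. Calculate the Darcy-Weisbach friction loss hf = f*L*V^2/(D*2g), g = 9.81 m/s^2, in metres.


hf = 0.02 * 2195 * 3.2^2 / (1.7 * 2 * 9.81) = 13.4777 m


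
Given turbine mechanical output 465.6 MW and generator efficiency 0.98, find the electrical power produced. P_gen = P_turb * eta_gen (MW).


P_gen = 465.6 * 0.98 = 456.2880 MW


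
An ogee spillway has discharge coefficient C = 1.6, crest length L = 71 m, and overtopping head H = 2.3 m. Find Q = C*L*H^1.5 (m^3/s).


Q = 1.6 * 71 * 2.3^1.5 = 396.2507 m^3/s


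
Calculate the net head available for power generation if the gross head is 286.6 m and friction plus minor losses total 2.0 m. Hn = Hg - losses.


Hn = 286.6 - 2.0 = 284.6000 m


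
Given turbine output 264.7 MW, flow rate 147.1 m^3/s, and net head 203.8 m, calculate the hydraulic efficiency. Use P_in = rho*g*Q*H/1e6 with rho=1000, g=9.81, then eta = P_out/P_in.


P_in = 1000 * 9.81 * 147.1 * 203.8 / 1e6 = 294.0938 MW
eta = 264.7 / 294.0938 = 0.9001


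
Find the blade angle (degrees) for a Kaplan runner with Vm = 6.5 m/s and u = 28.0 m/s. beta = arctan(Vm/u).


beta = arctan(6.5 / 28.0) = 13.0693 degrees


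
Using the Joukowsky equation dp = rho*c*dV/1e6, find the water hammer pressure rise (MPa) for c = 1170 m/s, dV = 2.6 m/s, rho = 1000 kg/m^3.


dp = 1000 * 1170 * 2.6 / 1e6 = 3.0420 MPa


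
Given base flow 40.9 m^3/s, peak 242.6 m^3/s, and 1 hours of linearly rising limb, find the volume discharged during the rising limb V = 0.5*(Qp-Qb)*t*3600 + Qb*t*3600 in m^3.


V = 0.5*(242.6 - 40.9)*1*3600 + 40.9*1*3600 = 510300.0000 m^3


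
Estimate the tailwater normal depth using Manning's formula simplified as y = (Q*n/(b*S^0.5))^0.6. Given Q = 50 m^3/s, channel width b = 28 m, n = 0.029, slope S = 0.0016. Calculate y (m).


y = (50 * 0.029 / (28 * 0.0016^0.5))^0.6 = 1.1676 m


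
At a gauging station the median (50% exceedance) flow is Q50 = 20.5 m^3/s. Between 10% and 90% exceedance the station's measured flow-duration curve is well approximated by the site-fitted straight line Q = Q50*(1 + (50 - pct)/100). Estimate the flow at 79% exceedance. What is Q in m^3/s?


Q = 20.5 * (1 + (50 - 79)/100) = 14.5550 m^3/s


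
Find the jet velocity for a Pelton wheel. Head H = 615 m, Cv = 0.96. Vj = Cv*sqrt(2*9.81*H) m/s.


Vj = 0.96 * sqrt(2*9.81*615) = 105.4528 m/s


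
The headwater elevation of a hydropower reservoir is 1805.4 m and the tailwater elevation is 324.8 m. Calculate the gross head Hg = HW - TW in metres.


Hg = 1805.4 - 324.8 = 1480.6000 m


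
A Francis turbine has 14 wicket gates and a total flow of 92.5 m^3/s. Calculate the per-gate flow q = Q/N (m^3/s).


q = 92.5 / 14 = 6.6071 m^3/s


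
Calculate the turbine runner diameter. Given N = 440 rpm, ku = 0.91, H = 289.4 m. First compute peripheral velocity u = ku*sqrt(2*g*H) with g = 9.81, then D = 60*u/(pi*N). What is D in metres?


u = 0.91 * sqrt(2*9.81*289.4) = 68.5709 m/s
D = 60 * 68.5709 / (pi * 440) = 2.9764 m


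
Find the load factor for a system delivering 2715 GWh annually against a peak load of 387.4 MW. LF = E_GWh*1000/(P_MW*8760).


LF = 2715 * 1000 / (387.4 * 8760) = 0.8000


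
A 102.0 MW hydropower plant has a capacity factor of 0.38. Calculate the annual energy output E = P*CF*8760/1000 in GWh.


E = 102.0 * 0.38 * 8760 / 1000 = 339.5376 GWh


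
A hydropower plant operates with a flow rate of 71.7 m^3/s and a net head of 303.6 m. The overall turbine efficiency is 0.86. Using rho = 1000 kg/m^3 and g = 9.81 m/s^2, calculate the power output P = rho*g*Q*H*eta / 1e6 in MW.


P = 1000 * 9.81 * 71.7 * 303.6 * 0.86 / 1e6 = 183.6489 MW


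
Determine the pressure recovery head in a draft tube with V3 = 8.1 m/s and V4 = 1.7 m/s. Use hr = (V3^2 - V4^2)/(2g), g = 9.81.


hr = (8.1^2 - 1.7^2) / (2*9.81) = 3.1967 m


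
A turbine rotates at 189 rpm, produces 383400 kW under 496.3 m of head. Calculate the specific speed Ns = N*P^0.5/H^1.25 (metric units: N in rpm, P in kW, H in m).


Ns = 189 * 383400^0.5 / 496.3^1.25 = 49.9583


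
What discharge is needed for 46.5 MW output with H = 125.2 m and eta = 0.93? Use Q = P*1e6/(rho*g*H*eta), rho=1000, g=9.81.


Q = 46.5 * 1e6 / (1000 * 9.81 * 125.2 * 0.93) = 40.7096 m^3/s


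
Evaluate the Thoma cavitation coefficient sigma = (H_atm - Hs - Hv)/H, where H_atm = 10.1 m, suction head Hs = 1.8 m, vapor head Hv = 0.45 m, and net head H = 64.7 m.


sigma = (10.1 - 1.8 - 0.45) / 64.7 = 0.1213


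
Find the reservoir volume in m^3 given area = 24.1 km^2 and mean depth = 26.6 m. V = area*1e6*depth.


V = 24.1 * 1e6 * 26.6 = 6.4106e+08 m^3


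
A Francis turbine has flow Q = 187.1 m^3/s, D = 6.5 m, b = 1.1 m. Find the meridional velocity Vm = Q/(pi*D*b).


Vm = 187.1 / (pi * 6.5 * 1.1) = 8.3295 m/s


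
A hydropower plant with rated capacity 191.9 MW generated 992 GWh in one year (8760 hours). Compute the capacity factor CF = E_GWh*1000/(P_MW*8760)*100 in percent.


CF = 992 * 1000 / (191.9 * 8760) * 100 = 59.0109 %


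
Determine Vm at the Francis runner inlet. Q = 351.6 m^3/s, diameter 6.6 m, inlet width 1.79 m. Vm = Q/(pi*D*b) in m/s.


Vm = 351.6 / (pi * 6.6 * 1.79) = 9.4733 m/s


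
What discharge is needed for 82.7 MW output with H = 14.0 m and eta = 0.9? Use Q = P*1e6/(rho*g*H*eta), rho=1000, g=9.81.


Q = 82.7 * 1e6 / (1000 * 9.81 * 14.0 * 0.9) = 669.0614 m^3/s


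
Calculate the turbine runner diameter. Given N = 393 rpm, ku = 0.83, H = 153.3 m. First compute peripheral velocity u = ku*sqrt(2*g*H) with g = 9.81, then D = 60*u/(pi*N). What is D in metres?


u = 0.83 * sqrt(2*9.81*153.3) = 45.5196 m/s
D = 60 * 45.5196 / (pi * 393) = 2.2121 m


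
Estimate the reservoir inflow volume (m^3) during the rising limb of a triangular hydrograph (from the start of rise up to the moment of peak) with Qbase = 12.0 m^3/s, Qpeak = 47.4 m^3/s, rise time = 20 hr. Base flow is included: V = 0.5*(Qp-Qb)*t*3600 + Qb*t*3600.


V = 0.5*(47.4 - 12.0)*20*3600 + 12.0*20*3600 = 2.1384e+06 m^3


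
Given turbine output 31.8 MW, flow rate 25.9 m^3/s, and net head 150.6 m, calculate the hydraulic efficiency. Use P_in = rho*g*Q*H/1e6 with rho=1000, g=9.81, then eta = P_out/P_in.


P_in = 1000 * 9.81 * 25.9 * 150.6 / 1e6 = 38.2643 MW
eta = 31.8 / 38.2643 = 0.8311


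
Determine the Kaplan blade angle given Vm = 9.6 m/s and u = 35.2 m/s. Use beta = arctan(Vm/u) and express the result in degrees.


beta = arctan(9.6 / 35.2) = 15.2551 degrees


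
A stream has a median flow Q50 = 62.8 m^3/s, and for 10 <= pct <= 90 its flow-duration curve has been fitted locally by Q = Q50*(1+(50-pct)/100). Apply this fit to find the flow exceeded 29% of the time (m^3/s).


Q = 62.8 * (1 + (50 - 29)/100) = 75.9880 m^3/s


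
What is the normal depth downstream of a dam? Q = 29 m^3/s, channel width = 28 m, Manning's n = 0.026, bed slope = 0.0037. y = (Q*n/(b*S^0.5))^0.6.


y = (29 * 0.026 / (28 * 0.0037^0.5))^0.6 = 0.6133 m


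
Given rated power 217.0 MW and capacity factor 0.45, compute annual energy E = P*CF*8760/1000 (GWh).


E = 217.0 * 0.45 * 8760 / 1000 = 855.4140 GWh


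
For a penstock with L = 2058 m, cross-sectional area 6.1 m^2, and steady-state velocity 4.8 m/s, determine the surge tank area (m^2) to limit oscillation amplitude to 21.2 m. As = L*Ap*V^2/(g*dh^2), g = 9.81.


As = 2058 * 6.1 * 4.8^2 / (9.81 * 21.2^2) = 65.6020 m^2


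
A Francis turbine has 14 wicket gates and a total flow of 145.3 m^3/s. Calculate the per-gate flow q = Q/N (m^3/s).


q = 145.3 / 14 = 10.3786 m^3/s


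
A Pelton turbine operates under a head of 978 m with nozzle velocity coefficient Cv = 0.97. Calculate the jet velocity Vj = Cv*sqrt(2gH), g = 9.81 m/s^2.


Vj = 0.97 * sqrt(2*9.81*978) = 134.3664 m/s


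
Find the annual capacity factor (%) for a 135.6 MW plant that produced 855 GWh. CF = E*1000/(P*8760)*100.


CF = 855 * 1000 / (135.6 * 8760) * 100 = 71.9784 %


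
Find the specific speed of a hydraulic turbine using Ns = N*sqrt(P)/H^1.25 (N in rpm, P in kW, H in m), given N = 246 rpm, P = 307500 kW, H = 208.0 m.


Ns = 246 * 307500^0.5 / 208.0^1.25 = 172.6945


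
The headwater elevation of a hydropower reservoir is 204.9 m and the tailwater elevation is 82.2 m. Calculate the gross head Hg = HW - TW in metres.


Hg = 204.9 - 82.2 = 122.7000 m


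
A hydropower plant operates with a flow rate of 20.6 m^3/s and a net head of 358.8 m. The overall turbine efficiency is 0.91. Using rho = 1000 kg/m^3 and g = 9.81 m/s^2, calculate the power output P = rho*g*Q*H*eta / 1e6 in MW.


P = 1000 * 9.81 * 20.6 * 358.8 * 0.91 / 1e6 = 65.9827 MW


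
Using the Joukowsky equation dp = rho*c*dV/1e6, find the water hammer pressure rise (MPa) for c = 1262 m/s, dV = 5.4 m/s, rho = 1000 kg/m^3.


dp = 1000 * 1262 * 5.4 / 1e6 = 6.8148 MPa


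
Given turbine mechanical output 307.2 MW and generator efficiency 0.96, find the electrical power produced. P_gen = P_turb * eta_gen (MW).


P_gen = 307.2 * 0.96 = 294.9120 MW


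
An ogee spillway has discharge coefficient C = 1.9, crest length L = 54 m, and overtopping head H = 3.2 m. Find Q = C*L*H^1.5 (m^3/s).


Q = 1.9 * 54 * 3.2^1.5 = 587.3167 m^3/s


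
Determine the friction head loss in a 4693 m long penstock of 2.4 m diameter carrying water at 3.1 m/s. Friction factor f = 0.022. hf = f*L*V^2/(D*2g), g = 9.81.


hf = 0.022 * 4693 * 3.1^2 / (2.4 * 2 * 9.81) = 21.0711 m


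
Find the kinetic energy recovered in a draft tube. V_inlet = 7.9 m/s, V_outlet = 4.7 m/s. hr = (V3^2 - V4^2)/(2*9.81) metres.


hr = (7.9^2 - 4.7^2) / (2*9.81) = 2.0550 m


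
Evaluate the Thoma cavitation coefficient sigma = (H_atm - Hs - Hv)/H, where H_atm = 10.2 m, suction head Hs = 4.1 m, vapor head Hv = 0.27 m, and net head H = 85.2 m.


sigma = (10.2 - 4.1 - 0.27) / 85.2 = 0.0684


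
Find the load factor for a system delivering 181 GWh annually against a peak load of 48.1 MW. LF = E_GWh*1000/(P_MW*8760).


LF = 181 * 1000 / (48.1 * 8760) = 0.4296


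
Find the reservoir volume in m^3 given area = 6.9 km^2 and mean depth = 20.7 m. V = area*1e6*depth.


V = 6.9 * 1e6 * 20.7 = 1.4283e+08 m^3


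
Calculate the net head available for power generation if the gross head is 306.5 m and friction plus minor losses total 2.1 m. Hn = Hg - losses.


Hn = 306.5 - 2.1 = 304.4000 m


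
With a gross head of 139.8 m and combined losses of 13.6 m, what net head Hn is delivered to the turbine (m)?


Hn = 139.8 - 13.6 = 126.2000 m


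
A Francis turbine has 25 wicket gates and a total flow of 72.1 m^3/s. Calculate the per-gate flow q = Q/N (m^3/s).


q = 72.1 / 25 = 2.8840 m^3/s


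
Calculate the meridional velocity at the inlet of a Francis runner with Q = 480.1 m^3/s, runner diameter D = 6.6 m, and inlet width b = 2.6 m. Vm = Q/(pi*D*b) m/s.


Vm = 480.1 / (pi * 6.6 * 2.6) = 8.9056 m/s


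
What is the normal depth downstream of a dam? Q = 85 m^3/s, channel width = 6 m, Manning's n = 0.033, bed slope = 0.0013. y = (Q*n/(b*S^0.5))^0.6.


y = (85 * 0.033 / (6 * 0.0013^0.5))^0.6 = 4.6525 m


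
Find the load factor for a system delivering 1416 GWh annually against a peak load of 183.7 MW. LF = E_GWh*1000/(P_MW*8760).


LF = 1416 * 1000 / (183.7 * 8760) = 0.8799


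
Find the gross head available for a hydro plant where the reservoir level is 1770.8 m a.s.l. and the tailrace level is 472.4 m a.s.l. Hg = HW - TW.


Hg = 1770.8 - 472.4 = 1298.4000 m


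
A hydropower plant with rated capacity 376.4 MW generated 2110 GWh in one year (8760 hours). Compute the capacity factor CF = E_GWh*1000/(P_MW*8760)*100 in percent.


CF = 2110 * 1000 / (376.4 * 8760) * 100 = 63.9924 %


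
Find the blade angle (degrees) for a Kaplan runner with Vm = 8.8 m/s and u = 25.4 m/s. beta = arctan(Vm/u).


beta = arctan(8.8 / 25.4) = 19.1090 degrees


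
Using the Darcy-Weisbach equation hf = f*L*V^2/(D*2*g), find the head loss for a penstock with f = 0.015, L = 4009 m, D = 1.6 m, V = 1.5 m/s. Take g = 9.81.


hf = 0.015 * 4009 * 1.5^2 / (1.6 * 2 * 9.81) = 4.3101 m


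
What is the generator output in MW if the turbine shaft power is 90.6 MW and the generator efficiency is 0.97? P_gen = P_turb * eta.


P_gen = 90.6 * 0.97 = 87.8820 MW


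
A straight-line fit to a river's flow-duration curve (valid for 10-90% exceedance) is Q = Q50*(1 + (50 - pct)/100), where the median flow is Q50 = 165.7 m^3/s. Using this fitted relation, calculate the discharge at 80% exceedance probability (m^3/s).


Q = 165.7 * (1 + (50 - 80)/100) = 115.9900 m^3/s


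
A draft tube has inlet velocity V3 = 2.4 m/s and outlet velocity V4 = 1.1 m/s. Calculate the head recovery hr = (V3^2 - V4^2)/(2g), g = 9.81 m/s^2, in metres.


hr = (2.4^2 - 1.1^2) / (2*9.81) = 0.2319 m


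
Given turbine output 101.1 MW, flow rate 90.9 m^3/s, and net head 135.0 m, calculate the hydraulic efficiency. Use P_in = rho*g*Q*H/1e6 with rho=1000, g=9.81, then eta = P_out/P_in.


P_in = 1000 * 9.81 * 90.9 * 135.0 / 1e6 = 120.3834 MW
eta = 101.1 / 120.3834 = 0.8398


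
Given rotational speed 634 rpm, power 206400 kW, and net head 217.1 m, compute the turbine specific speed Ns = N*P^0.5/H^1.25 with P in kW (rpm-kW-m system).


Ns = 634 * 206400^0.5 / 217.1^1.25 = 345.6363


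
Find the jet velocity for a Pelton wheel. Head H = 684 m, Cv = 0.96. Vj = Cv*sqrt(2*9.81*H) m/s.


Vj = 0.96 * sqrt(2*9.81*684) = 111.2113 m/s


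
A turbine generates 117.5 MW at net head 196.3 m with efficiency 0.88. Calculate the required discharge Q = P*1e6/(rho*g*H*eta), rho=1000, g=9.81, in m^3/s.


Q = 117.5 * 1e6 / (1000 * 9.81 * 196.3 * 0.88) = 69.3371 m^3/s


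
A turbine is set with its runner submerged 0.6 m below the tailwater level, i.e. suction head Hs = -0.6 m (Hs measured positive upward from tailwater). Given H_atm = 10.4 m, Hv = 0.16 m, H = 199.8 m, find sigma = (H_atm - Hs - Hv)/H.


sigma = (10.4 - (-0.6) - 0.16) / 199.8 = 0.0543


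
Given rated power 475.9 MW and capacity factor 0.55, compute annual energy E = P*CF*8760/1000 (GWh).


E = 475.9 * 0.55 * 8760 / 1000 = 2292.8862 GWh


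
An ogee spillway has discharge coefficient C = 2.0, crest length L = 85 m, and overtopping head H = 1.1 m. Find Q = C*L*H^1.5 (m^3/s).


Q = 2.0 * 85 * 1.1^1.5 = 196.1273 m^3/s


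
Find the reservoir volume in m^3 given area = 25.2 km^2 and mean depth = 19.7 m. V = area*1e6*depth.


V = 25.2 * 1e6 * 19.7 = 4.9644e+08 m^3


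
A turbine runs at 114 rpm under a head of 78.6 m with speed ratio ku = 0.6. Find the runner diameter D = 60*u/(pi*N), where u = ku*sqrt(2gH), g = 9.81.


u = 0.6 * sqrt(2*9.81*78.6) = 23.5620 m/s
D = 60 * 23.5620 / (pi * 114) = 3.9474 m


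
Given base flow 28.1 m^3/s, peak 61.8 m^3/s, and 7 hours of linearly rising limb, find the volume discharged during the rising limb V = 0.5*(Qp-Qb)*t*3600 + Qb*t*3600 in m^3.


V = 0.5*(61.8 - 28.1)*7*3600 + 28.1*7*3600 = 1.1327e+06 m^3


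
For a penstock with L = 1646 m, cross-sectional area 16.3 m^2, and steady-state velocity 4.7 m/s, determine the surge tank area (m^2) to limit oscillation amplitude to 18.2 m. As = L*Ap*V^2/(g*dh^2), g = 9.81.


As = 1646 * 16.3 * 4.7^2 / (9.81 * 18.2^2) = 182.3901 m^2


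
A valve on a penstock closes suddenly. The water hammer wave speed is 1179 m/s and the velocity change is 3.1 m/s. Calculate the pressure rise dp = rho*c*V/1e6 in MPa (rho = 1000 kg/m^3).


dp = 1000 * 1179 * 3.1 / 1e6 = 3.6549 MPa


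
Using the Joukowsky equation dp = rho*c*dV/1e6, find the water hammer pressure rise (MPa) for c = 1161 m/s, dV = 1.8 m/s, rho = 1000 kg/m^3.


dp = 1000 * 1161 * 1.8 / 1e6 = 2.0898 MPa


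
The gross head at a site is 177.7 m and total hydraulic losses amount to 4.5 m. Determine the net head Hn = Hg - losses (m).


Hn = 177.7 - 4.5 = 173.2000 m


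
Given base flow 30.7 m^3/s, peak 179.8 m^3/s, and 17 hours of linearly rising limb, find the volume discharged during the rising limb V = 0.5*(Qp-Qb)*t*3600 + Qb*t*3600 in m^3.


V = 0.5*(179.8 - 30.7)*17*3600 + 30.7*17*3600 = 6.4413e+06 m^3


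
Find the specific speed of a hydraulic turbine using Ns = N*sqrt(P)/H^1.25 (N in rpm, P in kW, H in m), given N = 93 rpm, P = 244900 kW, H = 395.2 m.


Ns = 93 * 244900^0.5 / 395.2^1.25 = 26.1190
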